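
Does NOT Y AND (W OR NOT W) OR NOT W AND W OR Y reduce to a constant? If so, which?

NOT Y AND (W OR NOT W) OR NOT W AND W OR Y
= NOT Y AND (W OR NOT W) OR Y   [complement / identity]
= NOT Y OR Y   [complement / identity]
= TRUE   [complement]

yes, True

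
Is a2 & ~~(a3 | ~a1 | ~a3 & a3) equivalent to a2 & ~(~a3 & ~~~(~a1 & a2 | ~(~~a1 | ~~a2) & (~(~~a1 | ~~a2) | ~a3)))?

E1: a2 & ~~(a3 | ~a1 | ~a3 & a3)
    = a2 & (a3 | ~a1 | ~a3 & a3)   (double negation)
    = a2 & (a3 | ~a1)   (complement / identity)
E2: a2 & ~(~a3 & ~~~(~a1 & a2 | ~(~~a1 | ~~a2) & (~(~~a1 | ~~a2) | ~a3)))
    = a2 & ~(~a3 & ~~~(~a1 & a2 | ~(~~a1 | ~~a2)))   (absorption)
    = a2 & ~(~a3 & ~(~a1 & a2 | ~(~~a1 | ~~a2)))   (double negation)
    = a2 & ~(~a3 & ~(~a1 & a2 | ~a1 & ~a2))   (De Morgan)
    = a2 & ~(~a3 & ~~a1)   (distribution)
    = a2 & (a3 | ~a1)   (De Morgan)
Both reduce to a2 & (a3 | ~a1), so they are equivalent.

Yes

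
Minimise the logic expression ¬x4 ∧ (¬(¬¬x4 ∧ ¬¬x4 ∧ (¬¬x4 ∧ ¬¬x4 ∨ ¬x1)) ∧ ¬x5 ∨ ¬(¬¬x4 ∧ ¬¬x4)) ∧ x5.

¬x4 ∧ (¬(¬¬x4 ∧ ¬¬x4 ∧ (¬¬x4 ∧ ¬¬x4 ∨ ¬x1)) ∧ ¬x5 ∨ ¬(¬¬x4 ∧ ¬¬x4)) ∧ x5
= ¬x4 ∧ (¬(¬¬x4 ∧ ¬¬x4) ∧ ¬x5 ∨ ¬(¬¬x4 ∧ ¬¬x4)) ∧ x5   (absorption)
= ¬x4 ∧ ¬(¬¬x4 ∧ ¬¬x4) ∧ x5   (absorption)
= ¬x4 ∧ ¬¬¬x4 ∧ x5   (idempotence)
= ¬x4 ∧ ¬x4 ∧ x5   (double negation)
= ¬x4 ∧ x5   (idempotence)

¬x4 ∧ x5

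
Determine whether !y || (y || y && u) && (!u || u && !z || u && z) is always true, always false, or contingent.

!y || (y || y && u) && (!u || u && !z || u && z)
= !y || (y || y && u) && (!u || u)
= !y || y || y && u
= !y || y
= true

always true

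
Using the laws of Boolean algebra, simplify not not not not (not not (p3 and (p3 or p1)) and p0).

not not not not (not not (p3 and (p3 or p1)) and p0)
= not not not not (p3 and (p3 or p1) and p0)   [double negation]
= not not not not (p3 and p0)   [absorption]
= not not (p3 and p0)   [double negation]
= p3 and p0   [double negation]

p3 and p0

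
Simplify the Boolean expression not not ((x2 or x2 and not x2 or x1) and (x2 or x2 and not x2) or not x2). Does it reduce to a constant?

not not ((x2 or x2 and not x2 or x1) and (x2 or x2 and not x2) or not x2)
= (x2 or x2 and not x2 or x1) and (x2 or x2 and not x2) or not x2
= x2 or x2 and not x2 or not x2
= x2 or not x2
= True

True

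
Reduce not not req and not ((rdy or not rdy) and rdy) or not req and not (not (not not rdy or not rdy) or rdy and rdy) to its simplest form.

not rdy

not not req and not ((rdy or not rdy) and rdy) or not req and not (not (not not rdy or not rdy) or rdy and rdy)
= not not req and not rdy or not req and not (not (not not rdy or not rdy) or rdy and rdy)   [complement / identity]
= req and not rdy or not req and not (not (not not rdy or not rdy) or rdy and rdy)   [double negation]
= req and not rdy or not req and not (not rdy and rdy or rdy and rdy)   [De Morgan]
= req and not rdy or not req and not rdy   [distribution]
= not rdy   [distribution]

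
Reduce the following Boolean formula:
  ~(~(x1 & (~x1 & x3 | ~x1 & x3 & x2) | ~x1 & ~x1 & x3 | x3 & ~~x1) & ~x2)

~(~(x1 & (~x1 & x3 | ~x1 & x3 & x2) | ~x1 & ~x1 & x3 | x3 & ~~x1) & ~x2)
= ~(~(x1 & ~x1 & x3 | ~x1 & ~x1 & x3 | x3 & ~~x1) & ~x2)   [absorption]
= ~(~(~x1 & x3 | x3 & ~~x1) & ~x2)   [distribution]
= ~x1 & x3 | x3 & ~~x1 | x2   [De Morgan]
= ~x1 & x3 | x3 & x1 | x2   [double negation]
= x3 | x2   [distribution]

x3 | x2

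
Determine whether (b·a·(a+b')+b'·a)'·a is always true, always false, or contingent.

(b·a·(a+b')+b'·a)'·a
= (b·a+b'·a)'·a   [absorption]
= a'·a   [distribution]
= 0   [complement]

always false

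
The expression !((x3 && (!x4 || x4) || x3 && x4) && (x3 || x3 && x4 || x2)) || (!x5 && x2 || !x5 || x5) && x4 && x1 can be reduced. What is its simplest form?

!x3 || x4 && x1

!((x3 && (!x4 || x4) || x3 && x4) && (x3 || x3 && x4 || x2)) || (!x5 && x2 || !x5 || x5) && x4 && x1
= !((x3 || x3 && x4) && (x3 || x3 && x4 || x2)) || (!x5 && x2 || !x5 || x5) && x4 && x1   (complement / identity)
= !((x3 || x3 && x4) && (x3 || x3 && x4 || x2)) || (!x5 || x5) && x4 && x1   (absorption)
= !(x3 || x3 && x4) || (!x5 || x5) && x4 && x1   (absorption)
= !(x3 || x3 && x4) || x4 && x1   (complement / identity)
= !x3 || x4 && x1   (absorption)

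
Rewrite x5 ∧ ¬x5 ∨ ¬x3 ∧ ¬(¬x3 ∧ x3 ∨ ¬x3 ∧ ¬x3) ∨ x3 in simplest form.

x3

x5 ∧ ¬x5 ∨ ¬x3 ∧ ¬(¬x3 ∧ x3 ∨ ¬x3 ∧ ¬x3) ∨ x3
= x5 ∧ ¬x5 ∨ ¬x3 ∧ ¬¬x3 ∨ x3   (distribution)
= x5 ∧ ¬x5 ∨ ¬x3 ∧ x3 ∨ x3   (double negation)
= x5 ∧ ¬x5 ∨ x3   (complement / identity)
= x3   (complement / identity)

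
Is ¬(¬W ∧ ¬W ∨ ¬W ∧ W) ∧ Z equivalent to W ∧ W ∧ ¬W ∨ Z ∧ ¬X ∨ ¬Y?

E1: ¬(¬W ∧ ¬W ∨ ¬W ∧ W) ∧ Z
    = ¬¬W ∧ Z   — distribution
    = W ∧ Z   — double negation
E2: W ∧ W ∧ ¬W ∨ Z ∧ ¬X ∨ ¬Y
    = W ∧ ¬W ∨ Z ∧ ¬X ∨ ¬Y   — idempotence
    = Z ∧ ¬X ∨ ¬Y   — complement / identity
These differ: at W=0, X=0, Y=0, Z=0, E1 = 0 but E2 = 1.

No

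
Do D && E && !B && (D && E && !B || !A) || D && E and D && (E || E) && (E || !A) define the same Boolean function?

E1: D && E && !B && (D && E && !B || !A) || D && E
    = D && E && !B || D && E   (absorption)
    = D && E   (absorption)
E2: D && (E || E) && (E || !A)
    = D && (E || E && !A)   (distribution)
    = D && E   (absorption)
Both reduce to D && E, so they are equivalent.

Yes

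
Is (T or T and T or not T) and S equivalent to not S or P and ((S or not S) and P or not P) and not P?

E1: (T or T and T or not T) and S
    = (T or T or not T) and S   [idempotence]
    = (T or not T) and S   [idempotence]
    = S   [complement / identity]
E2: not S or P and ((S or not S) and P or not P) and not P
    = not S or P and (P or not P) and not P   [complement / identity]
    = not S or P and not P   [complement / identity]
    = not S   [complement / identity]
These differ: at P=0, S=0, T=0, E1 = 0 but E2 = 1.

No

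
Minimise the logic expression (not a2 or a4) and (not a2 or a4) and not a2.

not a2

(not a2 or a4) and (not a2 or a4) and not a2
= (not a2 or a4) and not a2   — idempotence
= not a2   — absorption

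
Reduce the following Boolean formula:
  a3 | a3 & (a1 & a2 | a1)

a3

a3 | a3 & (a1 & a2 | a1)
= a3 | a3 & a1   (absorption)
= a3   (absorption)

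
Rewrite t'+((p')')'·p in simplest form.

t'

t'+((p')')'·p
= t'+p'·p
= t'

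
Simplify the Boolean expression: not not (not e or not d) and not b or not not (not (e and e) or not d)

not e or not d

not not (not e or not d) and not b or not not (not (e and e) or not d)
= not not (not e or not d) and not b or not not (not e or not d)   [idempotence]
= not not (not e or not d)   [absorption]
= not e or not d   [double negation]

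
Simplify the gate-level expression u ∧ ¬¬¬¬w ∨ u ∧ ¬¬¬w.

u

u ∧ ¬¬¬¬w ∨ u ∧ ¬¬¬w
= u ∧ ¬¬w ∨ u ∧ ¬¬¬w   — double negation
= u ∧ ¬¬w ∨ u ∧ ¬w   — double negation
= u ∧ w ∨ u ∧ ¬w   — double negation
= u   — distribution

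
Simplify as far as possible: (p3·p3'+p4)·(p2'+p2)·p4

(p3·p3'+p4)·(p2'+p2)·p4
= (p3·p3'+p4)·p4   — complement / identity
= p4·p4   — complement / identity
= p4   — idempotence

p4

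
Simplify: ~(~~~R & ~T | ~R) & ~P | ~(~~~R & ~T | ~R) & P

R

~(~~~R & ~T | ~R) & ~P | ~(~~~R & ~T | ~R) & P
= ~(~~~R & ~T | ~R)   [distribution]
= ~(~R & ~T | ~R)   [double negation]
= ~~R   [absorption]
= R   [double negation]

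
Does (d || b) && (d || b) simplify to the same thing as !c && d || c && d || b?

E1: (d || b) && (d || b)
    = d || b
E2: !c && d || c && d || b
    = d || b
Both reduce to d || b, so they are equivalent.

Yes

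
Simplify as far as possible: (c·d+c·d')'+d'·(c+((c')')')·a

(c·d+c·d')'+d'·(c+((c')')')·a
= c'+d'·(c+((c')')')·a   [distribution]
= c'+d'·(c+c')·a   [double negation]
= c'+d'·a   [complement / identity]

c'+d'·a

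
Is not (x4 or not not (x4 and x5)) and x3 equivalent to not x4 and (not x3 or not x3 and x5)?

E1: not (x4 or not not (x4 and x5)) and x3
    = not (x4 or x4 and x5) and x3   — double negation
    = not x4 and x3   — absorption
E2: not x4 and (not x3 or not x3 and x5)
    = not x4 and not x3   — absorption
These differ: at x3=0, x4=0, x5=0, E1 = 0 but E2 = 1.

No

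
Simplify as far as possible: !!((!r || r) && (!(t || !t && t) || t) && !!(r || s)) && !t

(r || s) && !t

!!((!r || r) && (!(t || !t && t) || t) && !!(r || s)) && !t
= !!((!r || r) && (!t || t) && !!(r || s)) && !t
= !!((!r || r) && !!(r || s)) && !t
= !!!!(r || s) && !t
= !!(r || s) && !t
= (r || s) && !t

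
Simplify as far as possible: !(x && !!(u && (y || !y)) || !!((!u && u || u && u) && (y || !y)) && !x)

!u

!(x && !!(u && (y || !y)) || !!((!u && u || u && u) && (y || !y)) && !x)
= !(x && !!(u && (y || !y)) || !!(u && (y || !y)) && !x)   [distribution]
= !!!(u && (y || !y))   [distribution]
= !(u && (y || !y))   [double negation]
= !u   [complement / identity]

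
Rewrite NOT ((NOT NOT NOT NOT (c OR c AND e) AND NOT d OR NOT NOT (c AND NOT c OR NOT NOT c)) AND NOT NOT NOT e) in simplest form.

NOT ((NOT NOT NOT NOT (c OR c AND e) AND NOT d OR NOT NOT (c AND NOT c OR NOT NOT c)) AND NOT NOT NOT e)
= NOT ((NOT NOT NOT NOT (c OR c AND e) AND NOT d OR NOT NOT NOT NOT c) AND NOT NOT NOT e)   (complement / identity)
= NOT ((NOT NOT NOT NOT c AND NOT d OR NOT NOT NOT NOT c) AND NOT NOT NOT e)   (absorption)
= NOT (NOT NOT NOT NOT c AND NOT NOT NOT e)   (absorption)
= NOT (NOT NOT c AND NOT NOT NOT e)   (double negation)
= NOT (NOT NOT c AND NOT e)   (double negation)
= NOT c OR e   (De Morgan)

NOT c OR e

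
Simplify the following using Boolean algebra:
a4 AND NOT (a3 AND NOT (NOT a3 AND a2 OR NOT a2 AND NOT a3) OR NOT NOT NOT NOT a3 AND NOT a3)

a4 AND NOT a3

a4 AND NOT (a3 AND NOT (NOT a3 AND a2 OR NOT a2 AND NOT a3) OR NOT NOT NOT NOT a3 AND NOT a3)
= a4 AND NOT (a3 AND NOT (NOT a3 AND a2 OR NOT a2 AND NOT a3) OR NOT NOT a3 AND NOT a3)   — double negation
= a4 AND NOT (a3 AND NOT NOT a3 OR NOT NOT a3 AND NOT a3)   — distribution
= a4 AND NOT NOT NOT a3   — distribution
= a4 AND NOT a3   — double negation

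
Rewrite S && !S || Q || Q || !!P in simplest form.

Q || P

S && !S || Q || Q || !!P
= Q || Q || !!P   [complement / identity]
= Q || !!P   [idempotence]
= Q || P   [double negation]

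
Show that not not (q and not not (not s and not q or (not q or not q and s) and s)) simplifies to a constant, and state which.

not not (q and not not (not s and not q or (not q or not q and s) and s))
= not not (q and not not (not s and not q or not q and s))   (absorption)
= q and not not (not s and not q or not q and s)   (double negation)
= q and not not not q   (distribution)
= q and not q   (double negation)
= False   (complement)

False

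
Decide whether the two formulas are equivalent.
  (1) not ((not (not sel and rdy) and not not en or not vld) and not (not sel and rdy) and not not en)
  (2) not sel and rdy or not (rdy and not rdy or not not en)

E1: not ((not (not sel and rdy) and not not en or not vld) and not (not sel and rdy) and not not en)
    = not (not (not sel and rdy) and not not en)
    = not sel and rdy or not en
E2: not sel and rdy or not (rdy and not rdy or not not en)
    = not sel and rdy or not not not en
    = not sel and rdy or not en
Both reduce to not sel and rdy or not en, so they are equivalent.

Yes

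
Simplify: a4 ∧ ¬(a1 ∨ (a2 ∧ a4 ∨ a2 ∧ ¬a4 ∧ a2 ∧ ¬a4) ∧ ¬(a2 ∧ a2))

a4 ∧ ¬(a1 ∨ (a2 ∧ a4 ∨ a2 ∧ ¬a4 ∧ a2 ∧ ¬a4) ∧ ¬(a2 ∧ a2))
= a4 ∧ ¬(a1 ∨ (a2 ∧ a4 ∨ a2 ∧ ¬a4) ∧ ¬(a2 ∧ a2))   — idempotence
= a4 ∧ ¬(a1 ∨ (a2 ∧ a4 ∨ a2 ∧ ¬a4) ∧ ¬a2)   — idempotence
= a4 ∧ ¬(a1 ∨ a2 ∧ ¬a2)   — distribution
= a4 ∧ ¬a1   — complement / identity

a4 ∧ ¬a1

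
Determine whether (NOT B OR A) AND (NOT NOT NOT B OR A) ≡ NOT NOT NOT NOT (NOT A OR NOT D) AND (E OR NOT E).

No

E1: (NOT B OR A) AND (NOT NOT NOT B OR A)
    = (NOT B OR A) AND (NOT B OR A)
    = NOT B OR A
E2: NOT NOT NOT NOT (NOT A OR NOT D) AND (E OR NOT E)
    = NOT NOT NOT NOT (NOT A OR NOT D)
    = NOT NOT (NOT A OR NOT D)
    = NOT A OR NOT D
These differ: at A=1, B=1, D=1, E=0, E1 = 1 but E2 = 0.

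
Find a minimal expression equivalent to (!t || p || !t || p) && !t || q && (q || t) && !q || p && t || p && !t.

(!t || p || !t || p) && !t || q && (q || t) && !q || p && t || p && !t
= (!t || p) && !t || q && (q || t) && !q || p && t || p && !t
= (!t || p) && !t || q && !q || p && t || p && !t
= (!t || p) && !t || q && !q || p
= (!t || p) && !t || p
= !t || p

!t || p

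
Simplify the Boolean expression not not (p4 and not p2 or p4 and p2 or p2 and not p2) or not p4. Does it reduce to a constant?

True

not not (p4 and not p2 or p4 and p2 or p2 and not p2) or not p4
= not not (p4 and not p2 or p4 and p2) or not p4   — complement / identity
= p4 and not p2 or p4 and p2 or not p4   — double negation
= p4 or not p4   — distribution
= True   — complement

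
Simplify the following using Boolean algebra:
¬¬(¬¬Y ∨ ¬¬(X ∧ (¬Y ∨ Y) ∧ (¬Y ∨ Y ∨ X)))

¬¬(¬¬Y ∨ ¬¬(X ∧ (¬Y ∨ Y) ∧ (¬Y ∨ Y ∨ X)))
= ¬¬(¬¬Y ∨ ¬¬(X ∧ (¬Y ∨ Y)))   [absorption]
= ¬(¬Y ∧ ¬(X ∧ (¬Y ∨ Y)))   [De Morgan]
= ¬(¬Y ∧ ¬X)   [complement / identity]
= Y ∨ X   [De Morgan]

Y ∨ X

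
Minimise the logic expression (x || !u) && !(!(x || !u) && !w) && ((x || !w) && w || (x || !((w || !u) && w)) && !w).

x || !u && !w

(x || !u) && !(!(x || !u) && !w) && ((x || !w) && w || (x || !((w || !u) && w)) && !w)
= (x || !u) && !(!(x || !u) && !w) && ((x || !w) && w || (x || !w) && !w)
= (x || !u) && (x || !u || w) && ((x || !w) && w || (x || !w) && !w)
= (x || !u) && ((x || !w) && w || (x || !w) && !w)
= (x || !u) && (x || !w)
= x || !u && !w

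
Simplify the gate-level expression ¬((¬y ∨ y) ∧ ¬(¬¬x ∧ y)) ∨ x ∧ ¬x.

¬((¬y ∨ y) ∧ ¬(¬¬x ∧ y)) ∨ x ∧ ¬x
= ¬((¬y ∨ y) ∧ ¬(¬¬x ∧ y))   [complement / identity]
= ¬¬(¬¬x ∧ y)   [complement / identity]
= ¬¬x ∧ y   [double negation]
= x ∧ y   [double negation]

x ∧ y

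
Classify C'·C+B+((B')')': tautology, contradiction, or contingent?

C'·C+B+((B')')'
= B+((B')')'   (complement / identity)
= B+B'   (double negation)
= 1   (complement)

tautology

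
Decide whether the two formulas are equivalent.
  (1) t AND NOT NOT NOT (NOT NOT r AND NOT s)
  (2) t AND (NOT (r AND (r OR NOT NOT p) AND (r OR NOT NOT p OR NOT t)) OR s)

E1: t AND NOT NOT NOT (NOT NOT r AND NOT s)
    = t AND NOT (NOT NOT r AND NOT s)   [double negation]
    = t AND (NOT r OR s)   [De Morgan]
E2: t AND (NOT (r AND (r OR NOT NOT p) AND (r OR NOT NOT p OR NOT t)) OR s)
    = t AND (NOT (r AND (r OR NOT NOT p)) OR s)   [absorption]
    = t AND (NOT (r AND (r OR p)) OR s)   [double negation]
    = t AND (NOT r OR s)   [absorption]
Both reduce to t AND (NOT r OR s), so they are equivalent.

Yes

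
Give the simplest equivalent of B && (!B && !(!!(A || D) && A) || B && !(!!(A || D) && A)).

B && (!B && !(!!(A || D) && A) || B && !(!!(A || D) && A))
= B && !(!!(A || D) && A)
= B && !((A || D) && A)
= B && !A

B && !A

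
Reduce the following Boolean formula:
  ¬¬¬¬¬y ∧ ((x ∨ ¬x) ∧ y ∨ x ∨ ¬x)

¬¬¬¬¬y ∧ ((x ∨ ¬x) ∧ y ∨ x ∨ ¬x)
= ¬¬¬¬¬y ∧ (x ∨ ¬x)   (absorption)
= ¬¬¬¬¬y   (complement / identity)
= ¬¬¬y   (double negation)
= ¬y   (double negation)

¬y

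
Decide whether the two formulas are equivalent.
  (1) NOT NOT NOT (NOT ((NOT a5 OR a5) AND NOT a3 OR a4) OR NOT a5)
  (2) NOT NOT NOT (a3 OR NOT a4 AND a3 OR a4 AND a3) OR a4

No

E1: NOT NOT NOT (NOT ((NOT a5 OR a5) AND NOT a3 OR a4) OR NOT a5)
    = NOT NOT NOT (NOT (NOT a3 OR a4) OR NOT a5)
    = NOT (NOT (NOT a3 OR a4) OR NOT a5)
    = (NOT a3 OR a4) AND a5
E2: NOT NOT NOT (a3 OR NOT a4 AND a3 OR a4 AND a3) OR a4
    = NOT NOT NOT (a3 OR a3) OR a4
    = NOT (a3 OR a3) OR a4
    = NOT a3 OR a4
These differ: at a3=1, a4=1, a5=0, E1 = 0 but E2 = 1.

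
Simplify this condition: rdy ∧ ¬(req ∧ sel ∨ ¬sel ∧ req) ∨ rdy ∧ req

rdy

rdy ∧ ¬(req ∧ sel ∨ ¬sel ∧ req) ∨ rdy ∧ req
= rdy ∧ ¬req ∨ rdy ∧ req   [distribution]
= rdy   [distribution]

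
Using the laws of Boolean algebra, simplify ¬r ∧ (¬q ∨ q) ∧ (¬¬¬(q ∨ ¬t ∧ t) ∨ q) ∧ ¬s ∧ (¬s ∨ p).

¬r ∧ ¬s

¬r ∧ (¬q ∨ q) ∧ (¬¬¬(q ∨ ¬t ∧ t) ∨ q) ∧ ¬s ∧ (¬s ∨ p)
= ¬r ∧ (¬¬¬(q ∨ ¬t ∧ t) ∨ q) ∧ ¬s ∧ (¬s ∨ p)   — complement / identity
= ¬r ∧ (¬¬¬(q ∨ ¬t ∧ t) ∨ q) ∧ ¬s   — absorption
= ¬r ∧ (¬(q ∨ ¬t ∧ t) ∨ q) ∧ ¬s   — double negation
= ¬r ∧ (¬q ∨ q) ∧ ¬s   — complement / identity
= ¬r ∧ ¬s   — complement / identity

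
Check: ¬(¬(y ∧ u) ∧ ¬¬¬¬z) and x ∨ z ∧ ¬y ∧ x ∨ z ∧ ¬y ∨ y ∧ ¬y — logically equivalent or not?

No

E1: ¬(¬(y ∧ u) ∧ ¬¬¬¬z)
    = ¬(¬(y ∧ u) ∧ ¬¬z)   (double negation)
    = y ∧ u ∨ ¬z   (De Morgan)
E2: x ∨ z ∧ ¬y ∧ x ∨ z ∧ ¬y ∨ y ∧ ¬y
    = x ∨ z ∧ ¬y ∨ y ∧ ¬y   (absorption)
    = x ∨ z ∧ ¬y   (complement / identity)
These differ: at u=1, x=0, y=1, z=0, E1 = 1 but E2 = 0.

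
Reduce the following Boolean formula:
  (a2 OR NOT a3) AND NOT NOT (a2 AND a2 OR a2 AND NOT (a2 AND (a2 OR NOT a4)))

(a2 OR NOT a3) AND NOT NOT (a2 AND a2 OR a2 AND NOT (a2 AND (a2 OR NOT a4)))
= (a2 OR NOT a3) AND (a2 AND a2 OR a2 AND NOT (a2 AND (a2 OR NOT a4)))   — double negation
= (a2 OR NOT a3) AND (a2 AND a2 OR a2 AND NOT a2)   — absorption
= (a2 OR NOT a3) AND a2   — distribution
= a2   — absorption

a2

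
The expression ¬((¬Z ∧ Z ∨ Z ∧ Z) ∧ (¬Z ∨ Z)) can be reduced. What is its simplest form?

¬((¬Z ∧ Z ∨ Z ∧ Z) ∧ (¬Z ∨ Z))
= ¬(Z ∧ (¬Z ∨ Z))   — distribution
= ¬Z   — complement / identity

¬Z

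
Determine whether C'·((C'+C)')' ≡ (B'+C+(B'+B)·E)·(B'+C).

E1: C'·((C'+C)')'
    = C'·(C'+C)   [double negation]
    = C'   [complement / identity]
E2: (B'+C+(B'+B)·E)·(B'+C)
    = (B'+C+E)·(B'+C)   [complement / identity]
    = B'+C   [absorption]
These differ: at B=1, C=1, E=0, E1 = 0 but E2 = 1.

No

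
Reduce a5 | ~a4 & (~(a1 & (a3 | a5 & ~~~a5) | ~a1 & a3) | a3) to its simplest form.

a5 | ~a4 & (~(a1 & (a3 | a5 & ~~~a5) | ~a1 & a3) | a3)
= a5 | ~a4 & (~(a1 & (a3 | a5 & ~a5) | ~a1 & a3) | a3)   [double negation]
= a5 | ~a4 & (~(a1 & a3 | ~a1 & a3) | a3)   [complement / identity]
= a5 | ~a4 & (~a3 | a3)   [distribution]
= a5 | ~a4   [complement / identity]

a5 | ~a4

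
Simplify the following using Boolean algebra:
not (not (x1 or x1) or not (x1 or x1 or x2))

not (not (x1 or x1) or not (x1 or x1 or x2))
= (x1 or x1) and (x1 or x1 or x2)   — De Morgan
= x1 or x1   — absorption
= x1   — idempotence

x1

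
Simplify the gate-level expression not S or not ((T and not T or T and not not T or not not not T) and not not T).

not S or not T

not S or not ((T and not T or T and not not T or not not not T) and not not T)
= not S or not ((T and not T or T and T or not not not T) and not not T)   [double negation]
= not S or not ((T and not T or T and T or not not not T) and T)   [double negation]
= not S or not ((T or not not not T) and T)   [distribution]
= not S or not ((T or not T) and T)   [double negation]
= not S or not T   [complement / identity]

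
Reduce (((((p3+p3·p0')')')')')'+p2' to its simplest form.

p3'+p2'

(((((p3+p3·p0')')')')')'+p2'
= ((((p3')')')')'+p2'   — absorption
= ((p3')')'+p2'   — double negation
= p3'+p2'   — double negation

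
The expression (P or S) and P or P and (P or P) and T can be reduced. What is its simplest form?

P

(P or S) and P or P and (P or P) and T
= (P or S) and P or P and P and T   — idempotence
= (P or S) and P or P and T   — idempotence
= P or P and T   — absorption
= P   — absorption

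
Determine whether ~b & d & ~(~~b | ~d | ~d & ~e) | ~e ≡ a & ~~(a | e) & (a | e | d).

E1: ~b & d & ~(~~b | ~d | ~d & ~e) | ~e
    = ~b & d & ~(~~b | ~d) | ~e   (absorption)
    = ~b & d & ~b & d | ~e   (De Morgan)
    = ~b & d | ~e   (idempotence)
E2: a & ~~(a | e) & (a | e | d)
    = a & (a | e) & (a | e | d)   (double negation)
    = a & (a | e)   (absorption)
    = a   (absorption)
These differ: at a=0, b=0, d=0, e=0, E1 = 1 but E2 = 0.

No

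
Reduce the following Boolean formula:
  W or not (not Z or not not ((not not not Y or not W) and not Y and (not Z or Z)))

W or not (not Z or not not ((not not not Y or not W) and not Y and (not Z or Z)))
= W or not (not Z or not not ((not not not Y or not W) and not Y))   [complement / identity]
= W or not (not Z or not not ((not Y or not W) and not Y))   [double negation]
= W or Z and not ((not Y or not W) and not Y)   [De Morgan]
= W or Z and not not Y   [absorption]
= W or Z and Y   [double negation]

W or Z and Y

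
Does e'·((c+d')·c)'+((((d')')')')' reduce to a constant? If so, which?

no

e'·((c+d')·c)'+((((d')')')')'
= e'·((c+d')·c)'+((d')')'   — double negation
= e'·c'+((d')')'   — absorption
= e'·c'+d'   — double negation
This depends on c, d, e, so it is not a constant.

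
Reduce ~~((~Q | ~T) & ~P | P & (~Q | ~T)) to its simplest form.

~~((~Q | ~T) & ~P | P & (~Q | ~T))
= ~~(~Q | ~T)
= ~Q | ~T

~Q | ~T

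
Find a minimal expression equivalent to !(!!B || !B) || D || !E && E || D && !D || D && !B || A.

D || A

!(!!B || !B) || D || !E && E || D && !D || D && !B || A
= !(!!B || !B) || D || !E && E || D && !B || A   [complement / identity]
= !(!!B || !B) || D || D && !B || A   [complement / identity]
= !B && B || D || D && !B || A   [De Morgan]
= D || D && !B || A   [complement / identity]
= D || A   [absorption]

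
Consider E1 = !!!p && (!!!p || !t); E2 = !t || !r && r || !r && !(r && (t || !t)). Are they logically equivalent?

E1: !!!p && (!!!p || !t)
    = !!!p   [absorption]
    = !p   [double negation]
E2: !t || !r && r || !r && !(r && (t || !t))
    = !t || !r && r || !r && !r   [complement / identity]
    = !t || !r   [distribution]
These differ: at p=1, r=1, t=0, E1 = 0 but E2 = 1.

No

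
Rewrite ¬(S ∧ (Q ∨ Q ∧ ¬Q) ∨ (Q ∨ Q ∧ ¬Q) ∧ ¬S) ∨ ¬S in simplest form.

¬Q ∨ ¬S

¬(S ∧ (Q ∨ Q ∧ ¬Q) ∨ (Q ∨ Q ∧ ¬Q) ∧ ¬S) ∨ ¬S
= ¬(Q ∨ Q ∧ ¬Q) ∨ ¬S   (distribution)
= ¬Q ∨ ¬S   (complement / identity)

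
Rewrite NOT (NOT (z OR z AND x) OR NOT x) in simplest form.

NOT (NOT (z OR z AND x) OR NOT x)
= NOT (NOT z OR NOT x)   [absorption]
= z AND x   [De Morgan]

z AND x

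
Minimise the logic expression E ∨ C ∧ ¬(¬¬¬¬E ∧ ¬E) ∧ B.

E ∨ C ∧ B

E ∨ C ∧ ¬(¬¬¬¬E ∧ ¬E) ∧ B
= E ∨ C ∧ (¬¬¬E ∨ E) ∧ B   (De Morgan)
= E ∨ C ∧ (¬E ∨ E) ∧ B   (double negation)
= E ∨ C ∧ B   (complement / identity)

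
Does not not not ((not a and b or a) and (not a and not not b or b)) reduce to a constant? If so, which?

no

not not not ((not a and b or a) and (not a and not not b or b))
= not ((not a and b or a) and (not a and not not b or b))
= not ((not a and b or a) and (not a and b or b))
= not (not a and b or a and b)
= not b
This depends on b, so it is not a constant.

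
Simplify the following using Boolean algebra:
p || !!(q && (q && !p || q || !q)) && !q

p || !!(q && (q && !p || q || !q)) && !q
= p || !!(q && (q || !q)) && !q   (absorption)
= p || q && (q || !q) && !q   (double negation)
= p || q && !q   (complement / identity)
= p   (complement / identity)

p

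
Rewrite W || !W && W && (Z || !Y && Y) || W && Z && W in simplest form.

W || !W && W && (Z || !Y && Y) || W && Z && W
= W || !W && W && Z || W && Z && W
= W || W && Z
= W

W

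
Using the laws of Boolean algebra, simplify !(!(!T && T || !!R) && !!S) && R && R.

R

!(!(!T && T || !!R) && !!S) && R && R
= (!T && T || !!R || !S) && R && R   (De Morgan)
= (!!R || !S) && R && R   (complement / identity)
= (R || !S) && R && R   (double negation)
= R && R   (absorption)
= R   (idempotence)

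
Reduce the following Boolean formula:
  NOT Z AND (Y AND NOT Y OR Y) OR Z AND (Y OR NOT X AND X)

NOT Z AND (Y AND NOT Y OR Y) OR Z AND (Y OR NOT X AND X)
= NOT Z AND (Y AND NOT Y OR Y) OR Z AND Y   (complement / identity)
= NOT Z AND Y OR Z AND Y   (complement / identity)
= Y   (distribution)

Y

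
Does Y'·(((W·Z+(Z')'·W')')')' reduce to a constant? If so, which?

Y'·(((W·Z+(Z')'·W')')')'
= Y'·(((W·Z+Z·W')')')'
= Y'·((Z')')'
= Y'·Z'
This depends on Y, Z, so it is not a constant.

no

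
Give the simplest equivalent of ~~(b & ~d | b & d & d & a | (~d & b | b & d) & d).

b

~~(b & ~d | b & d & d & a | (~d & b | b & d) & d)
= ~~(b & ~d | b & d & d & a | b & d)   — distribution
= ~~(b & ~d | b & d & a | b & d)   — idempotence
= ~~(b & ~d | b & d)   — absorption
= ~~b   — distribution
= b   — double negation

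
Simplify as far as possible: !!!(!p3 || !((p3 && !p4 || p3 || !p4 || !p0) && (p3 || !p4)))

!!!(!p3 || !((p3 && !p4 || p3 || !p4 || !p0) && (p3 || !p4)))
= !!!(!p3 || !((p3 || !p4 || !p0) && (p3 || !p4)))
= !!(p3 && (p3 || !p4 || !p0) && (p3 || !p4))
= p3 && (p3 || !p4 || !p0) && (p3 || !p4)
= p3 && (p3 || !p4)
= p3

p3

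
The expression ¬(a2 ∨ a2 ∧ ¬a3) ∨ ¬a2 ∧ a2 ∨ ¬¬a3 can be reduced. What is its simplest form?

¬a2 ∨ a3

¬(a2 ∨ a2 ∧ ¬a3) ∨ ¬a2 ∧ a2 ∨ ¬¬a3
= ¬(a2 ∨ a2 ∧ ¬a3) ∨ ¬¬a3   [complement / identity]
= ¬(a2 ∨ a2 ∧ ¬a3) ∨ a3   [double negation]
= ¬a2 ∨ a3   [absorption]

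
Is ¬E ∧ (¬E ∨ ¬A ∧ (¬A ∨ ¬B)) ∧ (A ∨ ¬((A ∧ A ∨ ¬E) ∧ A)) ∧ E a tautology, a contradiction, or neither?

¬E ∧ (¬E ∨ ¬A ∧ (¬A ∨ ¬B)) ∧ (A ∨ ¬((A ∧ A ∨ ¬E) ∧ A)) ∧ E
= ¬E ∧ (¬E ∨ ¬A) ∧ (A ∨ ¬((A ∧ A ∨ ¬E) ∧ A)) ∧ E   — absorption
= ¬E ∧ (¬E ∨ ¬A) ∧ (A ∨ ¬((A ∨ ¬E) ∧ A)) ∧ E   — idempotence
= ¬E ∧ (A ∨ ¬((A ∨ ¬E) ∧ A)) ∧ E   — absorption
= ¬E ∧ (A ∨ ¬A) ∧ E   — absorption
= ¬E ∧ E   — complement / identity
= False   — complement

contradiction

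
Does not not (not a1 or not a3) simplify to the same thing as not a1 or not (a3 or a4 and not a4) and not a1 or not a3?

Yes

E1: not not (not a1 or not a3)
    = not a1 or not a3   — double negation
E2: not a1 or not (a3 or a4 and not a4) and not a1 or not a3
    = not a1 or not a3 and not a1 or not a3   — complement / identity
    = not a1 or not a3   — absorption
Both reduce to not a1 or not a3, so they are equivalent.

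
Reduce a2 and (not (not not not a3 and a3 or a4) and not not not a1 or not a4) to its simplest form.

a2 and not a4

a2 and (not (not not not a3 and a3 or a4) and not not not a1 or not a4)
= a2 and (not (not not not a3 and a3 or a4) and not a1 or not a4)   (double negation)
= a2 and (not (not a3 and a3 or a4) and not a1 or not a4)   (double negation)
= a2 and (not a4 and not a1 or not a4)   (complement / identity)
= a2 and not a4   (absorption)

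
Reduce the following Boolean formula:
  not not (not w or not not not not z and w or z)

not not (not w or not not not not z and w or z)
= not not (not w or not not z and w or z)   — double negation
= not w or not not z and w or z   — double negation
= not w or z and w or z   — double negation
= not w or z   — absorption

not w or z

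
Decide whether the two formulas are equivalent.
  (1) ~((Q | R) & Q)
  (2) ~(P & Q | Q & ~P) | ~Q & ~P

Yes

E1: ~((Q | R) & Q)
    = ~Q   [absorption]
E2: ~(P & Q | Q & ~P) | ~Q & ~P
    = ~Q | ~Q & ~P   [distribution]
    = ~Q   [absorption]
Both reduce to ~Q, so they are equivalent.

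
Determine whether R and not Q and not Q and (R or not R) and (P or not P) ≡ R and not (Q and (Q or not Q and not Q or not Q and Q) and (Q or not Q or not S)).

Yes

E1: R and not Q and not Q and (R or not R) and (P or not P)
    = R and not Q and not Q and (R or not R)   — complement / identity
    = R and not Q and not Q   — complement / identity
    = R and not Q   — idempotence
E2: R and not (Q and (Q or not Q and not Q or not Q and Q) and (Q or not Q or not S))
    = R and not (Q and (Q or not Q) and (Q or not Q or not S))   — distribution
    = R and not (Q and (Q or not Q))   — absorption
    = R and not Q   — complement / identity
Both reduce to R and not Q, so they are equivalent.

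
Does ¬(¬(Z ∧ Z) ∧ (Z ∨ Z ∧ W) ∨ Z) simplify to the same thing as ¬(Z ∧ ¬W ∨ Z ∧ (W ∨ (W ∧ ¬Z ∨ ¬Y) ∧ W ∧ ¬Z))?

E1: ¬(¬(Z ∧ Z) ∧ (Z ∨ Z ∧ W) ∨ Z)
    = ¬(¬Z ∧ (Z ∨ Z ∧ W) ∨ Z)   [idempotence]
    = ¬(¬Z ∧ Z ∨ Z)   [absorption]
    = ¬Z   [complement / identity]
E2: ¬(Z ∧ ¬W ∨ Z ∧ (W ∨ (W ∧ ¬Z ∨ ¬Y) ∧ W ∧ ¬Z))
    = ¬(Z ∧ ¬W ∨ Z ∧ (W ∨ W ∧ ¬Z))   [absorption]
    = ¬(Z ∧ ¬W ∨ Z ∧ W)   [absorption]
    = ¬Z   [distribution]
Both reduce to ¬Z, so they are equivalent.

Yes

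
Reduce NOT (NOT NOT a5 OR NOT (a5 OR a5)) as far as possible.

NOT (NOT NOT a5 OR NOT (a5 OR a5))
= NOT a5 AND (a5 OR a5)   (De Morgan)
= NOT a5 AND a5   (idempotence)
= FALSE   (complement)

FALSE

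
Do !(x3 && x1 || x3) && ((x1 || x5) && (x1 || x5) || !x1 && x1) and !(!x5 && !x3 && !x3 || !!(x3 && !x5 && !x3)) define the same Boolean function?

No

E1: !(x3 && x1 || x3) && ((x1 || x5) && (x1 || x5) || !x1 && x1)
    = !x3 && ((x1 || x5) && (x1 || x5) || !x1 && x1)   (absorption)
    = !x3 && (x1 || x5) && (x1 || x5)   (complement / identity)
    = !x3 && (x1 || x5)   (idempotence)
E2: !(!x5 && !x3 && !x3 || !!(x3 && !x5 && !x3))
    = !(!x5 && !x3 && !x3 || x3 && !x5 && !x3)   (double negation)
    = !(!x5 && !x3)   (distribution)
    = x5 || x3   (De Morgan)
These differ: at x1=0, x3=1, x5=0, E1 = 0 but E2 = 1.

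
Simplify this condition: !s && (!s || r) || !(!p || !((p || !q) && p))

!s || p

!s && (!s || r) || !(!p || !((p || !q) && p))
= !s && (!s || r) || !(!p || !p)   [absorption]
= !s && (!s || r) || !!p   [idempotence]
= !s && (!s || r) || p   [double negation]
= !s || p   [absorption]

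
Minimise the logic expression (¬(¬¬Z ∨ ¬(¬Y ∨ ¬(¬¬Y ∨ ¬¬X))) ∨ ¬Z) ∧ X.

(¬(¬¬Z ∨ ¬(¬Y ∨ ¬(¬¬Y ∨ ¬¬X))) ∨ ¬Z) ∧ X
= (¬Z ∧ (¬Y ∨ ¬(¬¬Y ∨ ¬¬X)) ∨ ¬Z) ∧ X   — De Morgan
= (¬Z ∧ (¬Y ∨ ¬Y ∧ ¬X) ∨ ¬Z) ∧ X   — De Morgan
= (¬Z ∧ ¬Y ∨ ¬Z) ∧ X   — absorption
= ¬Z ∧ X   — absorption

¬Z ∧ X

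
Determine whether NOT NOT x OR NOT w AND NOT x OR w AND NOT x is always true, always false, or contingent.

NOT NOT x OR NOT w AND NOT x OR w AND NOT x
= x OR NOT w AND NOT x OR w AND NOT x
= x OR NOT x
= TRUE

always true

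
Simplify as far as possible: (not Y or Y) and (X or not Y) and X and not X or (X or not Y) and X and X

(not Y or Y) and (X or not Y) and X and not X or (X or not Y) and X and X
= (X or not Y) and X and not X or (X or not Y) and X and X   [complement / identity]
= (X or not Y) and X   [distribution]
= X   [absorption]

X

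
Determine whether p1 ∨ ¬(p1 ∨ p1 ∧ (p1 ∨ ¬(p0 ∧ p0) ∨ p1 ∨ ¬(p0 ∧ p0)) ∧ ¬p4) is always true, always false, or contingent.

always true

p1 ∨ ¬(p1 ∨ p1 ∧ (p1 ∨ ¬(p0 ∧ p0) ∨ p1 ∨ ¬(p0 ∧ p0)) ∧ ¬p4)
= p1 ∨ ¬(p1 ∨ p1 ∧ (p1 ∨ ¬(p0 ∧ p0)) ∧ ¬p4)
= p1 ∨ ¬(p1 ∨ p1 ∧ (p1 ∨ ¬p0) ∧ ¬p4)
= p1 ∨ ¬(p1 ∨ p1 ∧ ¬p4)
= p1 ∨ ¬p1
= True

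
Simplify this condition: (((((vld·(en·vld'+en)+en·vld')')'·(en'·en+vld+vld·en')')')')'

en'+vld

(((((vld·(en·vld'+en)+en·vld')')'·(en'·en+vld+vld·en')')')')'
= (((vld·(en·vld'+en)+en·vld')')'·(en'·en+vld+vld·en')')'   (double negation)
= (((vld·en+en·vld')')'·(en'·en+vld+vld·en')')'   (absorption)
= ((en')'·(en'·en+vld+vld·en')')'   (distribution)
= ((en')'·(en'·en+vld)')'   (absorption)
= ((en')'·vld')'   (complement / identity)
= en'+vld   (De Morgan)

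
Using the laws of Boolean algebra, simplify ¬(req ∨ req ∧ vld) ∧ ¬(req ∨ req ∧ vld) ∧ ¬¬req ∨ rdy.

rdy

¬(req ∨ req ∧ vld) ∧ ¬(req ∨ req ∧ vld) ∧ ¬¬req ∨ rdy
= ¬(req ∨ req ∧ vld) ∧ ¬(req ∨ req ∧ vld) ∧ req ∨ rdy   (double negation)
= ¬(req ∨ req ∧ vld) ∧ req ∨ rdy   (idempotence)
= ¬req ∧ req ∨ rdy   (absorption)
= rdy   (complement / identity)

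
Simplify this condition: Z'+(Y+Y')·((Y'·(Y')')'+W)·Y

Z'+Y

Z'+(Y+Y')·((Y'·(Y')')'+W)·Y
= Z'+(Y+Y')·(Y+Y'+W)·Y   [De Morgan]
= Z'+(Y+Y')·Y   [absorption]
= Z'+Y   [complement / identity]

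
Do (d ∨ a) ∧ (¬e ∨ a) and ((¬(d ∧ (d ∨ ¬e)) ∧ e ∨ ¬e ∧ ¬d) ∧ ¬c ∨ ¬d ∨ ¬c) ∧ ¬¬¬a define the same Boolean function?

E1: (d ∨ a) ∧ (¬e ∨ a)
    = a ∨ d ∧ ¬e   (distribution)
E2: ((¬(d ∧ (d ∨ ¬e)) ∧ e ∨ ¬e ∧ ¬d) ∧ ¬c ∨ ¬d ∨ ¬c) ∧ ¬¬¬a
    = ((¬d ∧ e ∨ ¬e ∧ ¬d) ∧ ¬c ∨ ¬d ∨ ¬c) ∧ ¬¬¬a   (absorption)
    = ((¬d ∧ e ∨ ¬e ∧ ¬d) ∧ ¬c ∨ ¬d ∨ ¬c) ∧ ¬a   (double negation)
    = (¬d ∧ ¬c ∨ ¬d ∨ ¬c) ∧ ¬a   (distribution)
    = (¬d ∨ ¬c) ∧ ¬a   (absorption)
These differ: at a=1, c=1, d=1, e=1, E1 = 1 but E2 = 0.

No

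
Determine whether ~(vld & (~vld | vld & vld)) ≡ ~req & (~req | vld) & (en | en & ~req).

E1: ~(vld & (~vld | vld & vld))
    = ~(vld & (~vld | vld))
    = ~vld
E2: ~req & (~req | vld) & (en | en & ~req)
    = ~req & (en | en & ~req)
    = ~req & en
These differ: at en=0, req=0, vld=0, E1 = 1 but E2 = 0.

No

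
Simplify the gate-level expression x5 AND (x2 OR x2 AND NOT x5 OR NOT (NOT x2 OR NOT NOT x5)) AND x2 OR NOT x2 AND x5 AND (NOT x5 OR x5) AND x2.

x5 AND x2

x5 AND (x2 OR x2 AND NOT x5 OR NOT (NOT x2 OR NOT NOT x5)) AND x2 OR NOT x2 AND x5 AND (NOT x5 OR x5) AND x2
= x5 AND (x2 OR x2 AND NOT x5 OR NOT (NOT x2 OR NOT NOT x5)) AND x2 OR NOT x2 AND x5 AND x2   — complement / identity
= x5 AND (x2 OR NOT (NOT x2 OR NOT NOT x5)) AND x2 OR NOT x2 AND x5 AND x2   — absorption
= x5 AND (x2 OR x2 AND NOT x5) AND x2 OR NOT x2 AND x5 AND x2   — De Morgan
= x5 AND x2 AND x2 OR NOT x2 AND x5 AND x2   — absorption
= x5 AND x2   — distribution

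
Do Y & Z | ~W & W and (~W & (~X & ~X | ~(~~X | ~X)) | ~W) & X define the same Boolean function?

E1: Y & Z | ~W & W
    = Y & Z   [complement / identity]
E2: (~W & (~X & ~X | ~(~~X | ~X)) | ~W) & X
    = (~W & (~X & ~X | ~X & X) | ~W) & X   [De Morgan]
    = (~W & ~X | ~W) & X   [distribution]
    = ~W & X   [absorption]
These differ: at W=0, X=0, Y=1, Z=1, E1 = 1 but E2 = 0.

No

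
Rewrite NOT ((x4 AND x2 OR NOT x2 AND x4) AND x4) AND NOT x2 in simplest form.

NOT x4 AND NOT x2

NOT ((x4 AND x2 OR NOT x2 AND x4) AND x4) AND NOT x2
= NOT (x4 AND x4) AND NOT x2   [distribution]
= NOT x4 AND NOT x2   [idempotence]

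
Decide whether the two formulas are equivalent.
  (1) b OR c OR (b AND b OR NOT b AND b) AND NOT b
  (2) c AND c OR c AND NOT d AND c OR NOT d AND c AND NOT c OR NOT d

E1: b OR c OR (b AND b OR NOT b AND b) AND NOT b
    = b OR c OR b AND NOT b
    = b OR c
E2: c AND c OR c AND NOT d AND c OR NOT d AND c AND NOT c OR NOT d
    = c AND c OR NOT d AND c OR NOT d
    = c AND c OR NOT d
    = c OR NOT d
These differ: at b=0, c=0, d=0, E1 = 0 but E2 = 1.

No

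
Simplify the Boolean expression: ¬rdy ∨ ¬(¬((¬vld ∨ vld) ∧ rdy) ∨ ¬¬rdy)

¬rdy

¬rdy ∨ ¬(¬((¬vld ∨ vld) ∧ rdy) ∨ ¬¬rdy)
= ¬rdy ∨ (¬vld ∨ vld) ∧ rdy ∧ ¬rdy
= ¬rdy ∨ rdy ∧ ¬rdy
= ¬rdy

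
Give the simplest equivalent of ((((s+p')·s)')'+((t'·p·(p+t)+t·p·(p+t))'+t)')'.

((((s+p')·s)')'+((t'·p·(p+t)+t·p·(p+t))'+t)')'
= ((((s+p')·s)')'+((p·(p+t))'+t)')'
= ((s')'+((p·(p+t))'+t)')'
= s'·((p·(p+t))'+t)
= s'·(p'+t)

s'·(p'+t)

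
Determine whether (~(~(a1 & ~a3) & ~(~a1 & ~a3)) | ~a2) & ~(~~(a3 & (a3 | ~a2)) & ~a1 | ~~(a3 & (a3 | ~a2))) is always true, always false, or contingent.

(~(~(a1 & ~a3) & ~(~a1 & ~a3)) | ~a2) & ~(~~(a3 & (a3 | ~a2)) & ~a1 | ~~(a3 & (a3 | ~a2)))
= (~(~(a1 & ~a3) & ~(~a1 & ~a3)) | ~a2) & ~~~(a3 & (a3 | ~a2))   — absorption
= (~(~(a1 & ~a3) & ~(~a1 & ~a3)) | ~a2) & ~~~a3   — absorption
= (a1 & ~a3 | ~a1 & ~a3 | ~a2) & ~~~a3   — De Morgan
= (~a3 | ~a2) & ~~~a3   — distribution
= (~a3 | ~a2) & ~a3   — double negation
= ~a3   — absorption
This depends on a3, so it is not a constant.

contingent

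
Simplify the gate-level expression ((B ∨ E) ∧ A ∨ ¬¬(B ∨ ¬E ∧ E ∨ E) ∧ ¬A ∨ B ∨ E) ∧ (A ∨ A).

(B ∨ E) ∧ A

((B ∨ E) ∧ A ∨ ¬¬(B ∨ ¬E ∧ E ∨ E) ∧ ¬A ∨ B ∨ E) ∧ (A ∨ A)
= ((B ∨ E) ∧ A ∨ ¬¬(B ∨ E) ∧ ¬A ∨ B ∨ E) ∧ (A ∨ A)   [complement / identity]
= ((B ∨ E) ∧ A ∨ (B ∨ E) ∧ ¬A ∨ B ∨ E) ∧ (A ∨ A)   [double negation]
= ((B ∨ E) ∧ A ∨ B ∨ E) ∧ (A ∨ A)   [absorption]
= ((B ∨ E) ∧ A ∨ B ∨ E) ∧ A   [idempotence]
= (B ∨ E) ∧ A   [absorption]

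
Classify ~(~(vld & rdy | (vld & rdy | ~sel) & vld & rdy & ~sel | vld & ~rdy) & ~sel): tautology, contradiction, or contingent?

~(~(vld & rdy | (vld & rdy | ~sel) & vld & rdy & ~sel | vld & ~rdy) & ~sel)
= ~(~(vld & rdy | vld & rdy & ~sel | vld & ~rdy) & ~sel)   [absorption]
= vld & rdy | vld & rdy & ~sel | vld & ~rdy | sel   [De Morgan]
= vld & rdy | vld & ~rdy | sel   [absorption]
= vld | sel   [distribution]
This depends on sel, vld, so it is not a constant.

contingent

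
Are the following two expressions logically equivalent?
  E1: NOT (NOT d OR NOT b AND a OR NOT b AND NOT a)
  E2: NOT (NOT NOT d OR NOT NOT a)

No

E1: NOT (NOT d OR NOT b AND a OR NOT b AND NOT a)
    = NOT (NOT d OR NOT b)   (distribution)
    = d AND b   (De Morgan)
E2: NOT (NOT NOT d OR NOT NOT a)
    = NOT d AND NOT a   (De Morgan)
These differ: at a=0, b=1, d=0, E1 = 0 but E2 = 1.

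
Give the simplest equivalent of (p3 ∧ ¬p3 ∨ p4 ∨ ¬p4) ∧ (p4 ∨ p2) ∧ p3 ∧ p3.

(p4 ∨ p2) ∧ p3

(p3 ∧ ¬p3 ∨ p4 ∨ ¬p4) ∧ (p4 ∨ p2) ∧ p3 ∧ p3
= (p4 ∨ ¬p4) ∧ (p4 ∨ p2) ∧ p3 ∧ p3   — complement / identity
= (p4 ∨ ¬p4) ∧ (p4 ∨ p2) ∧ p3   — idempotence
= (p4 ∨ p2) ∧ p3   — complement / identity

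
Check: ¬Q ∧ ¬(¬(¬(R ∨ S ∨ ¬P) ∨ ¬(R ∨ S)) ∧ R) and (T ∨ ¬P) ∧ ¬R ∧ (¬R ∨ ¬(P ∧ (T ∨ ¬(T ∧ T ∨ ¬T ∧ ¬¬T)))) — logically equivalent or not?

E1: ¬Q ∧ ¬(¬(¬(R ∨ S ∨ ¬P) ∨ ¬(R ∨ S)) ∧ R)
    = ¬Q ∧ ¬((R ∨ S ∨ ¬P) ∧ (R ∨ S) ∧ R)   [De Morgan]
    = ¬Q ∧ ¬((R ∨ S) ∧ R)   [absorption]
    = ¬Q ∧ ¬R   [absorption]
E2: (T ∨ ¬P) ∧ ¬R ∧ (¬R ∨ ¬(P ∧ (T ∨ ¬(T ∧ T ∨ ¬T ∧ ¬¬T))))
    = (T ∨ ¬P) ∧ ¬R ∧ (¬R ∨ ¬(P ∧ (T ∨ ¬(T ∧ T ∨ ¬T ∧ T))))   [double negation]
    = (T ∨ ¬P) ∧ ¬R ∧ (¬R ∨ ¬(P ∧ (T ∨ ¬T)))   [distribution]
    = (T ∨ ¬P) ∧ ¬R ∧ (¬R ∨ ¬P)   [complement / identity]
    = (T ∨ ¬P) ∧ ¬R   [absorption]
These differ: at P=0, Q=1, R=0, S=1, T=0, E1 = 0 but E2 = 1.

No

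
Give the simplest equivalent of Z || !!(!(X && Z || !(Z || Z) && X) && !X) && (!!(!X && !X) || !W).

Z || !!(!(X && Z || !(Z || Z) && X) && !X) && (!!(!X && !X) || !W)
= Z || !!(!(X && Z || !Z && X) && !X) && (!!(!X && !X) || !W)   — idempotence
= Z || !!(!X && !X) && (!!(!X && !X) || !W)   — distribution
= Z || !!(!X && !X)   — absorption
= Z || !!!X   — idempotence
= Z || !X   — double negation

Z || !X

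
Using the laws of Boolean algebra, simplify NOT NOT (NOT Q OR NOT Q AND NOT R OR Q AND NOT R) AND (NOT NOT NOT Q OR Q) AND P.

(NOT Q OR NOT R) AND P

NOT NOT (NOT Q OR NOT Q AND NOT R OR Q AND NOT R) AND (NOT NOT NOT Q OR Q) AND P
= NOT NOT (NOT Q OR NOT Q AND NOT R OR Q AND NOT R) AND (NOT Q OR Q) AND P
= NOT NOT (NOT Q OR NOT R) AND (NOT Q OR Q) AND P
= NOT NOT (NOT Q OR NOT R) AND P
= (NOT Q OR NOT R) AND P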